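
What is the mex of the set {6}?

0

0 is not in the set, so the mex is 0.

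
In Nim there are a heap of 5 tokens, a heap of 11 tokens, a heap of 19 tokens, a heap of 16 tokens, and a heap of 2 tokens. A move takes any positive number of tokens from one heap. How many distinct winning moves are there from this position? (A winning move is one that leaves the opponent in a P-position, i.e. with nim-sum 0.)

1

Compute the nim-sum pairwise:
5 ⊕ 11 = 14
14 ⊕ 19 = 29
29 ⊕ 16 = 13
13 ⊕ 2 = 15
The overall nim-sum is X = 15. A heap of size p has a winning move iff p XOR X < p (reduce it to p XOR X).
  5: 5 XOR 15 = 10 ≥ 5 — no move.
  11: 11 XOR 15 = 4 < 11 — winning move (to 4).
  19: 19 XOR 15 = 28 ≥ 19 — no move.
  16: 16 XOR 15 = 31 ≥ 16 — no move.
  2: 2 XOR 15 = 13 ≥ 2 — no move.
That gives 1 winning move.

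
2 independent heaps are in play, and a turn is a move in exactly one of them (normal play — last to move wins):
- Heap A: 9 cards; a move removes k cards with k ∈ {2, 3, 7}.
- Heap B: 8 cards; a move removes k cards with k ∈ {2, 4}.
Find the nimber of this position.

Grundy values for heap A (subtraction set {2, 3, 7}):
k:     0  1  2  3  4  5  6  7  8  9
g(k):  0  0  1  1  2  0  0  1  1  2
So g(9) = 2.
For heap B, compute g(0), g(1), … with moves {2, 4}:
g(0) = mex{} = 0
g(1) = mex{} = 0
g(2) = mex{0} = 1
g(3) = mex{0} = 1
g(4) = mex{0,1} = 2
g(5) = mex{0,1} = 2
g(6) = mex{1,2} = 0
g(7) = mex{1,2} = 0
g(8) = mex{0,2} = 1
So g(8) = 1.
The value of a disjunctive sum is the nim-sum of the parts.
Combined value = 2 XOR 1 = 3.

3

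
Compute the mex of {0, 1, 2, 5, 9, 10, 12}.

3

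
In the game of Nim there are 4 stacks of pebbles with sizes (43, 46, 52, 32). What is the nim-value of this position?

17

Nim-sum: 43 XOR 46 XOR 52 XOR 32 = 17.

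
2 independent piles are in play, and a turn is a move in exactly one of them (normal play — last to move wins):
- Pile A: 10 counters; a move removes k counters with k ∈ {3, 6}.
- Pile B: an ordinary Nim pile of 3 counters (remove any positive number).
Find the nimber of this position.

Grundy values for pile A (subtraction set {3, 6}):
k:     0  1  2  3  4  5  6  7  8  9 10
g(k):  0  0  0  1  1  1  2  2  2  0  0
So g(10) = 0.
Pile B is a plain Nim pile of size 3, so its Grundy value is 3.
The value of a disjunctive sum is the nim-sum of the parts.
Combined value = 0 XOR 3 = 3.

3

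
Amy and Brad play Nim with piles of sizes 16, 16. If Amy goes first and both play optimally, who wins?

Brad wins

Nim-sum: 16 ⊕ 16 = 0.
The nim-sum is 0, so this is a P-position: the player to move is in a losing position under optimal play; Amy is about to move from it and so loses — Brad wins.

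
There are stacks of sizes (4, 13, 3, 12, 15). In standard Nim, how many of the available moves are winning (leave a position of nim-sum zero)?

3

Nim-sum: 4 ⊕ 13 ⊕ 3 ⊕ 12 ⊕ 15 = 9.
The overall nim-sum is X = 9. A stack of size p has a winning move iff p XOR X < p (reduce it to p XOR X).
  4: 4 XOR 9 = 13 ≥ 4 — no move.
  13: 13 XOR 9 = 4 < 13 — winning move (to 4).
  3: 3 XOR 9 = 10 ≥ 3 — no move.
  12: 12 XOR 9 = 5 < 12 — winning move (to 5).
  15: 15 XOR 9 = 6 < 15 — winning move (to 6).
That gives 3 winning moves.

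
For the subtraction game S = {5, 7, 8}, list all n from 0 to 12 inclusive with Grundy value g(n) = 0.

0, 1, 2, 3, 4

Grundy values for subtraction set {5, 7, 8}:
g(0) = mex{} = 0
g(1) = mex{} = 0
g(2) = mex{} = 0
g(3) = mex{} = 0
g(4) = mex{} = 0
g(5) = mex{0} = 1
g(6) = mex{0} = 1
g(7) = mex{0} = 1
g(8) = mex{0} = 1
g(9) = mex{0} = 1
g(10) = mex{0,1} = 2
g(11) = mex{0,1} = 2
g(12) = mex{0,1} = 2
The P-positions (g = 0) in 0..12 are 0, 1, 2, 3, 4.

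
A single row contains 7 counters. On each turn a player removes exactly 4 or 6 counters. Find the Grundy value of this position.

1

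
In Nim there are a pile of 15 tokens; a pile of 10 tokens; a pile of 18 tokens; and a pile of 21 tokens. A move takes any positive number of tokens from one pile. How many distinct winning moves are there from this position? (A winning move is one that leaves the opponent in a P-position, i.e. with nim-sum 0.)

Nim-sum: 15 ⊕ 10 ⊕ 18 ⊕ 21 = 2.
The overall nim-sum is X = 2. A pile of size p has a winning move iff p XOR X < p (reduce it to p XOR X).
  15: 15 XOR 2 = 13 < 15 — winning move (to 13).
  10: 10 XOR 2 = 8 < 10 — winning move (to 8).
  18: 18 XOR 2 = 16 < 18 — winning move (to 16).
  21: 21 XOR 2 = 23 ≥ 21 — no move.
That gives 3 winning moves.

3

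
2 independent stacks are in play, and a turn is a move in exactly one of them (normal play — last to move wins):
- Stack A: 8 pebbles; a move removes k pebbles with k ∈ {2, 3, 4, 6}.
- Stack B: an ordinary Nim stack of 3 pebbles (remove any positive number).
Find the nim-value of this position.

3

Build the Grundy sequence for stack A with g(k) = mex{g(k−s) : s ∈ {2, 3, 4, 6}, s ≤ k}:
k:     0  1  2  3  4  5  6  7  8
g(k):  0  0  1  1  2  2  3  3  0
So g(8) = 0.
Stack B is a plain Nim stack of size 3, so its Grundy value is 3.
By the Sprague-Grundy theorem, the Grundy value of a sum of independent games is the XOR of the component values.
Combined value = 0 XOR 3 = 3.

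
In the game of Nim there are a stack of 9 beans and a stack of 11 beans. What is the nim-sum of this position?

2

Compute the nim-sum pairwise:
9 ^ 11 = 2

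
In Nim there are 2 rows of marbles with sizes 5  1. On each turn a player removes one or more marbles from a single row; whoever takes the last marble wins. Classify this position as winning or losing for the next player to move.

Winning position

Compute the nim-sum pairwise:
5 XOR 1 = 4
The nim-sum is 4 ≠ 0, so this is an N-position: the player to move can win.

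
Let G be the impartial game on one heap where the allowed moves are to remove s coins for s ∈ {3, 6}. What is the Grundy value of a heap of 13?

Build the Grundy sequence with g(k) = mex{g(k−s) : s ∈ {3, 6}, s ≤ k}:
g(0) = mex{} = 0
g(1) = mex{} = 0
g(2) = mex{} = 0
g(3) = mex{0} = 1
g(4) = mex{0} = 1
g(5) = mex{0} = 1
g(6) = mex{0,1} = 2
g(7) = mex{0,1} = 2
g(8) = mex{0,1} = 2
g(9) = mex{1,2} = 0
g(10) = mex{1,2} = 0
g(11) = mex{1,2} = 0
g(12) = mex{0,2} = 1
g(13) = mex{0,2} = 1
So g(13) = 1.

1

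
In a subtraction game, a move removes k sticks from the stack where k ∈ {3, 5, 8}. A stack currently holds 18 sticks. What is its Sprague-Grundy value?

Compute g(0), g(1), … for moves {3, 5, 8}:
k:     0  1  2  3  4  5  6  7  8  9 10 11 12 13 14 15 16 17 18
g(k):  0  0  0  1  1  1  2  2  2  3  3  0  0  0  1  1  1  2  2
So g(18) = 2.

2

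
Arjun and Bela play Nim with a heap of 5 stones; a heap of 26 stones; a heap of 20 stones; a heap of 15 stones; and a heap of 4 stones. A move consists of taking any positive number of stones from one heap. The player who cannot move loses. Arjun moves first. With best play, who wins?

Bela wins

Compute the nim-sum pairwise:
5 ⊕ 26 = 31
31 ⊕ 20 = 11
11 ⊕ 15 = 4
4 ⊕ 4 = 0
The nim-sum is 0, so this is a P-position: the player to move is in a losing position under optimal play; Arjun is about to move from it and so loses — Bela wins.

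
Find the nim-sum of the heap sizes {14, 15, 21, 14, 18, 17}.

Compute the nim-sum pairwise:
14 ^ 15 = 1
1 ^ 21 = 20
20 ^ 14 = 26
26 ^ 18 = 8
8 ^ 17 = 25

25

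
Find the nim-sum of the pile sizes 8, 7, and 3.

Nim-sum: 8 ^ 7 ^ 3 = 12.

12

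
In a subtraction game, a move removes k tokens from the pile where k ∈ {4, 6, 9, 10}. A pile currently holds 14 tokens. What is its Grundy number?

Grundy values for subtraction set {4, 6, 9, 10}:
g(0) = mex{} = 0
g(1) = mex{} = 0
g(2) = mex{} = 0
g(3) = mex{} = 0
g(4) = mex{0} = 1
g(5) = mex{0} = 1
g(6) = mex{0} = 1
g(7) = mex{0} = 1
g(8) = mex{0,1} = 2
g(9) = mex{0,1} = 2
g(10) = mex{0,1} = 2
g(11) = mex{0,1} = 2
g(12) = mex{0,1,2} = 3
g(13) = mex{0,1,2} = 3
g(14) = mex{1,2} = 0
So g(14) = 0.

0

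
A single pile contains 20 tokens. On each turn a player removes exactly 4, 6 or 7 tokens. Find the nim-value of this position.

2

Compute g(0), g(1), … for moves {4, 6, 7}:
k:     0  1  2  3  4  5  6  7  8  9 10 11 12 13 14 15 16 17 18 19 20
g(k):  0  0  0  0  1  1  1  1  2  2  2  0  0  0  0  1  1  1  1  2  2
So g(20) = 2.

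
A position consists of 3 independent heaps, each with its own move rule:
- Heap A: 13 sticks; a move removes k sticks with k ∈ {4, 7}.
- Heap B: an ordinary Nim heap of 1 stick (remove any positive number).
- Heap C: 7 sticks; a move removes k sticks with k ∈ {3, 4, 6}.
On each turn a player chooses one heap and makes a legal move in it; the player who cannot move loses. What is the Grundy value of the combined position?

3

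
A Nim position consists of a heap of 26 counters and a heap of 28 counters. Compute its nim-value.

6

In binary:
  11010  (26)
  11100  (28)
  -----
  00110  (6)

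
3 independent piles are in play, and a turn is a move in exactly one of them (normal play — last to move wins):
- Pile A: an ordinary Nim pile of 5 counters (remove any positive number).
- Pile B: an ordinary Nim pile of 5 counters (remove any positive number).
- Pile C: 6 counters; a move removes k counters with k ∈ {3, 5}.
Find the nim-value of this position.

Pile A is a plain Nim pile of size 5, so its Grundy value is 5.
Pile B is a plain Nim pile of size 5, so its Grundy value is 5.
Grundy values for pile C (subtraction set {3, 5}):
g(0) = mex{} = 0
g(1) = mex{} = 0
g(2) = mex{} = 0
g(3) = mex{0} = 1
g(4) = mex{0} = 1
g(5) = mex{0} = 1
g(6) = mex{0,1} = 2
So g(6) = 2.
By the Sprague-Grundy theorem, the Grundy value of a sum of independent games is the XOR of the component values.
Combined value = 5 XOR 5 XOR 2 = 2.

2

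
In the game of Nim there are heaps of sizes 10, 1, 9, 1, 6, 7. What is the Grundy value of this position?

Compute the nim-sum pairwise:
10 ^ 1 = 11
11 ^ 9 = 2
2 ^ 1 = 3
3 ^ 6 = 5
5 ^ 7 = 2

2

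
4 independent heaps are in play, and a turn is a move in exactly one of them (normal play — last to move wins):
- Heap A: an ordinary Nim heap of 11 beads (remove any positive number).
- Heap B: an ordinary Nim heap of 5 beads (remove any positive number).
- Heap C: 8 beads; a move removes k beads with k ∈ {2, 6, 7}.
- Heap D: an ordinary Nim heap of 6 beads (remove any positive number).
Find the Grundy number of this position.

10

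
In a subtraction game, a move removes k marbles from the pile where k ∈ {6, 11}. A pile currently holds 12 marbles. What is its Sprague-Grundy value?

2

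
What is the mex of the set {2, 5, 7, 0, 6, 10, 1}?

3

The values 0, 1, 2 are all present; 3 is the first non-negative integer missing from the set.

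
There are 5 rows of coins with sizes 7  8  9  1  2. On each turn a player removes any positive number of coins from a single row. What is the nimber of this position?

Nim-sum: 7 XOR 8 XOR 9 XOR 1 XOR 2 = 5.

5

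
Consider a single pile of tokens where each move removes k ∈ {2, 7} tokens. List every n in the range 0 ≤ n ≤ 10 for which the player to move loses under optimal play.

Compute g(0), g(1), … for moves {2, 7}:
k:     0  1  2  3  4  5  6  7  8  9 10
g(k):  0  0  1  1  0  0  1  1  2  0  0
The P-positions (g = 0) in 0..10 are 0, 1, 4, 5, 9, 10.

0, 1, 4, 5, 9, 10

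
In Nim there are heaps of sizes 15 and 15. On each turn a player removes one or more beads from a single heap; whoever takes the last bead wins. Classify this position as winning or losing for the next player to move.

In binary:
  1111  (15)
  1111  (15)
  ----
  0000  (0)
The nim-sum is 0, so this is a P-position: the player to move is in a losing position under optimal play.

Losing position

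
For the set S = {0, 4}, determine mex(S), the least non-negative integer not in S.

0 is in the set but 1 is not, so the mex is 1.

1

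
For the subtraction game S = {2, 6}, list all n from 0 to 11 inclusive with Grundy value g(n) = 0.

0, 1, 4, 5, 8, 9

Build the Grundy sequence with g(k) = mex{g(k−s) : s ∈ {2, 6}, s ≤ k}:
g(0) = mex{} = 0
g(1) = mex{} = 0
g(2) = mex{0} = 1
g(3) = mex{0} = 1
g(4) = mex{1} = 0
g(5) = mex{1} = 0
g(6) = mex{0} = 1
g(7) = mex{0} = 1
g(8) = mex{1} = 0
g(9) = mex{1} = 0
g(10) = mex{0} = 1
g(11) = mex{0} = 1
The P-positions (g = 0) in 0..11 are 0, 1, 4, 5, 8, 9.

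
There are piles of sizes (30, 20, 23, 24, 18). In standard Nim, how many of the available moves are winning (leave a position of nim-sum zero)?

5

Compute the nim-sum pairwise:
30 ⊕ 20 = 10
10 ⊕ 23 = 29
29 ⊕ 24 = 5
5 ⊕ 18 = 23
The overall nim-sum is X = 23. A pile of size p has a winning move iff p XOR X < p (reduce it to p XOR X).
  30: 30 XOR 23 = 9 < 30 — winning move (to 9).
  20: 20 XOR 23 = 3 < 20 — winning move (to 3).
  23: 23 XOR 23 = 0 < 23 — winning move (to 0).
  24: 24 XOR 23 = 15 < 24 — winning move (to 15).
  18: 18 XOR 23 = 5 < 18 — winning move (to 5).
That gives 5 winning moves.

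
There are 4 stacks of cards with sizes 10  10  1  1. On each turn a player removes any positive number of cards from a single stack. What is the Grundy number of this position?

0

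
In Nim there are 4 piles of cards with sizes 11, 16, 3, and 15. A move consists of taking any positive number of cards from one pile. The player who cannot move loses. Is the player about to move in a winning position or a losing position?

Winning position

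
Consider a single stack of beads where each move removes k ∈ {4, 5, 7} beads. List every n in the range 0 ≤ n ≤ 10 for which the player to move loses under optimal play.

0, 1, 2, 3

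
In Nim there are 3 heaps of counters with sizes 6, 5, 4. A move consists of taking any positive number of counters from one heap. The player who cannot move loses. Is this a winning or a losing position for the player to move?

Nim-sum: 6 ^ 5 ^ 4 = 7.
The nim-sum is 7 ≠ 0, so this is an N-position: the player to move can win.

Winning position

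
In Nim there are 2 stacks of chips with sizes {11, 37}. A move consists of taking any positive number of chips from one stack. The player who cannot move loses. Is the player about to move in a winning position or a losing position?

Winning position

Nim-sum: 11 XOR 37 = 46.
The nim-sum is 46 ≠ 0, so this is an N-position: the player to move can win.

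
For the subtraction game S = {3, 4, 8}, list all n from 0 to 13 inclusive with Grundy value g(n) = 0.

0, 1, 2, 7, 12, 13

Compute g(0), g(1), … for moves {3, 4, 8}:
k:     0  1  2  3  4  5  6  7  8  9 10 11 12 13
g(k):  0  0  0  1  1  1  2  0  2  3  1  3  0  0
The P-positions (g = 0) in 0..13 are 0, 1, 2, 7, 12, 13.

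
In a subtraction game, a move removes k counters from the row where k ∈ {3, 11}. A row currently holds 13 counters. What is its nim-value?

Build the Grundy sequence with g(k) = mex{g(k−s) : s ∈ {3, 11}, s ≤ k}:
g(0) = mex{} = 0
g(1) = mex{} = 0
g(2) = mex{} = 0
g(3) = mex{0} = 1
g(4) = mex{0} = 1
g(5) = mex{0} = 1
g(6) = mex{1} = 0
g(7) = mex{1} = 0
g(8) = mex{1} = 0
g(9) = mex{0} = 1
g(10) = mex{0} = 1
g(11) = mex{0} = 1
g(12) = mex{0,1} = 2
g(13) = mex{0,1} = 2
So g(13) = 2.

2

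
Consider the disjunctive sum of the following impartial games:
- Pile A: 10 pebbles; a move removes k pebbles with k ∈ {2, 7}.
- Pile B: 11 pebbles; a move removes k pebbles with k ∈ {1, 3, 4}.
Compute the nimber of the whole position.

2

For pile A, compute g(0), g(1), … with moves {2, 7}:
k:     0  1  2  3  4  5  6  7  8  9 10
g(k):  0  0  1  1  0  0  1  1  2  0  0
So g(10) = 0.
For pile B, compute g(0), g(1), … with moves {1, 3, 4}:
k:     0  1  2  3  4  5  6  7  8  9 10 11
g(k):  0  1  0  1  2  3  2  0  1  0  1  2
So g(11) = 2.
The value of a disjunctive sum is the nim-sum of the parts.
Combined value = 0 XOR 2 = 2.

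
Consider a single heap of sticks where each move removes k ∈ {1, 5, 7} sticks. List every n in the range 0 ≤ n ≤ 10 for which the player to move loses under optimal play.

0, 2, 4, 6, 8, 10

Grundy values for subtraction set {1, 5, 7}:
k:     0  1  2  3  4  5  6  7  8  9 10
g(k):  0  1  0  1  0  1  0  1  0  1  0
The P-positions (g = 0) in 0..10 are 0, 2, 4, 6, 8, 10.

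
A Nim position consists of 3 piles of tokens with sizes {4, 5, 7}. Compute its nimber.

Compute the nim-sum pairwise:
4 XOR 5 = 1
1 XOR 7 = 6

6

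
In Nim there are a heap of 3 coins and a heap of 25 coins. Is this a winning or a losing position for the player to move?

Winning position

Nim-sum: 3 XOR 25 = 26.
The nim-sum is 26 ≠ 0, so this is an N-position: the player to move can win.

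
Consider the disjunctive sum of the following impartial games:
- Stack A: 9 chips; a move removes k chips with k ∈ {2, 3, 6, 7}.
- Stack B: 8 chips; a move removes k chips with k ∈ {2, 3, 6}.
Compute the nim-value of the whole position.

Grundy values for stack A (subtraction set {2, 3, 6, 7}):
g(0) = mex{} = 0
g(1) = mex{} = 0
g(2) = mex{0} = 1
g(3) = mex{0} = 1
g(4) = mex{0,1} = 2
g(5) = mex{1} = 0
g(6) = mex{0,1,2} = 3
g(7) = mex{0,2} = 1
g(8) = mex{0,1,3} = 2
g(9) = mex{1,3} = 0
So g(9) = 0.
Build the Grundy sequence for stack B with g(k) = mex{g(k−s) : s ∈ {2, 3, 6}, s ≤ k}:
g(0) = mex{} = 0
g(1) = mex{} = 0
g(2) = mex{0} = 1
g(3) = mex{0} = 1
g(4) = mex{0,1} = 2
g(5) = mex{1} = 0
g(6) = mex{0,1,2} = 3
g(7) = mex{0,2} = 1
g(8) = mex{0,1,3} = 2
So g(8) = 2.
By the Sprague-Grundy theorem, the Grundy value of a sum of independent games is the XOR of the component values.
Combined value = 0 ⊕ 2 = 2.

2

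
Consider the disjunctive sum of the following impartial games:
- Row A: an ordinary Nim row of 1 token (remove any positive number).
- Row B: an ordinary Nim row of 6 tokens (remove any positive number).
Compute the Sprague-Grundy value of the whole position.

7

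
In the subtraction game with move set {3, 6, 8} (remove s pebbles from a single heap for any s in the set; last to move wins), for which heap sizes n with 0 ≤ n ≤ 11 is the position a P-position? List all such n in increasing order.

Build the Grundy sequence with g(k) = mex{g(k−s) : s ∈ {3, 6, 8}, s ≤ k}:
g(0) = mex{} = 0
g(1) = mex{} = 0
g(2) = mex{} = 0
g(3) = mex{0} = 1
g(4) = mex{0} = 1
g(5) = mex{0} = 1
g(6) = mex{0,1} = 2
g(7) = mex{0,1} = 2
g(8) = mex{0,1} = 2
g(9) = mex{0,1,2} = 3
g(10) = mex{0,1,2} = 3
g(11) = mex{1,2} = 0
The P-positions (g = 0) in 0..11 are 0, 1, 2, 11.

0, 1, 2, 11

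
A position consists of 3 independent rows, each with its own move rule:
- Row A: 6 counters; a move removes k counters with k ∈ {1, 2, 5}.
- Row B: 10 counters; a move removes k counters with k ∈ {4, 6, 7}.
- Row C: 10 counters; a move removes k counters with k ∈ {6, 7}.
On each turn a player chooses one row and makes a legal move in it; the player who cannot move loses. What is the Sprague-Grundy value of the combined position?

3

For row A, compute g(0), g(1), … with moves {1, 2, 5}:
k:     0  1  2  3  4  5  6
g(k):  0  1  2  0  1  2  0
So g(6) = 0.
For row B, compute g(0), g(1), … with moves {4, 6, 7}:
g(0) = mex{} = 0
g(1) = mex{} = 0
g(2) = mex{} = 0
g(3) = mex{} = 0
g(4) = mex{0} = 1
g(5) = mex{0} = 1
g(6) = mex{0} = 1
g(7) = mex{0} = 1
g(8) = mex{0,1} = 2
g(9) = mex{0,1} = 2
g(10) = mex{0,1} = 2
So g(10) = 2.
Grundy values for row C (subtraction set {6, 7}):
g(0) = mex{} = 0
g(1) = mex{} = 0
g(2) = mex{} = 0
g(3) = mex{} = 0
g(4) = mex{} = 0
g(5) = mex{} = 0
g(6) = mex{0} = 1
g(7) = mex{0} = 1
g(8) = mex{0} = 1
g(9) = mex{0} = 1
g(10) = mex{0} = 1
So g(10) = 1.
By the Sprague-Grundy theorem, the Grundy value of a sum of independent games is the XOR of the component values.
Combined value = 0 XOR 2 XOR 1 = 3.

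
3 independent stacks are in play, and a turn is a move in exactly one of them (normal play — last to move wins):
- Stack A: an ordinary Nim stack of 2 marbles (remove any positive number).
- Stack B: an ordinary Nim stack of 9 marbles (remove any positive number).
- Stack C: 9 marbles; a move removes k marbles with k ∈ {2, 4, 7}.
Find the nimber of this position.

11

Stack A is a plain Nim stack of size 2, so its Grundy value is 2.
Stack B is a plain Nim stack of size 9, so its Grundy value is 9.
Build the Grundy sequence for stack C with g(k) = mex{g(k−s) : s ∈ {2, 4, 7}, s ≤ k}:
g(0) = mex{} = 0
g(1) = mex{} = 0
g(2) = mex{0} = 1
g(3) = mex{0} = 1
g(4) = mex{0,1} = 2
g(5) = mex{0,1} = 2
g(6) = mex{1,2} = 0
g(7) = mex{0,1,2} = 3
g(8) = mex{0,2} = 1
g(9) = mex{1,2,3} = 0
So g(9) = 0.
By the Sprague-Grundy theorem, the Grundy value of a sum of independent games is the XOR of the component values.
Combined value = 2 XOR 9 XOR 0 = 11.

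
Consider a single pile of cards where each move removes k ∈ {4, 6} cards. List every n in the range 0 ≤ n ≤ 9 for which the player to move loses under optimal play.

Build the Grundy sequence with g(k) = mex{g(k−s) : s ∈ {4, 6}, s ≤ k}:
k:     0  1  2  3  4  5  6  7  8  9
g(k):  0  0  0  0  1  1  1  1  2  2
The P-positions (g = 0) in 0..9 are 0, 1, 2, 3.

0, 1, 2, 3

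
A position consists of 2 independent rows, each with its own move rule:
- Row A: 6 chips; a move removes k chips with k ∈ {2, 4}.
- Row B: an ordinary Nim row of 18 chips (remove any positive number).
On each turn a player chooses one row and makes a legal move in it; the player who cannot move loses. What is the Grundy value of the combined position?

18

Build the Grundy sequence for row A with g(k) = mex{g(k−s) : s ∈ {2, 4}, s ≤ k}:
k:     0  1  2  3  4  5  6
g(k):  0  0  1  1  2  2  0
So g(6) = 0.
Row B is a plain Nim row of size 18, so its Grundy value is 18.
By the Sprague-Grundy theorem, the Grundy value of a sum of independent games is the XOR of the component values.
Combined value = 0 XOR 18 = 18.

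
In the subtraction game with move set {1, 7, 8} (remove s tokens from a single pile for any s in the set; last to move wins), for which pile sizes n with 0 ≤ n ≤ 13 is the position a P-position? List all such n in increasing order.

Build the Grundy sequence with g(k) = mex{g(k−s) : s ∈ {1, 7, 8}, s ≤ k}:
g(0) = mex{} = 0
g(1) = mex{0} = 1
g(2) = mex{1} = 0
g(3) = mex{0} = 1
g(4) = mex{1} = 0
g(5) = mex{0} = 1
g(6) = mex{1} = 0
g(7) = mex{0} = 1
g(8) = mex{0,1} = 2
g(9) = mex{0,1,2} = 3
g(10) = mex{0,1,3} = 2
g(11) = mex{0,1,2} = 3
g(12) = mex{0,1,3} = 2
g(13) = mex{0,1,2} = 3
The P-positions (g = 0) in 0..13 are 0, 2, 4, 6.

0, 2, 4, 6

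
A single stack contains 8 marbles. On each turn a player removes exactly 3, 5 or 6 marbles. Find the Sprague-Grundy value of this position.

Compute g(0), g(1), … for moves {3, 5, 6}:
k:     0  1  2  3  4  5  6  7  8
g(k):  0  0  0  1  1  1  2  2  2
So g(8) = 2.

2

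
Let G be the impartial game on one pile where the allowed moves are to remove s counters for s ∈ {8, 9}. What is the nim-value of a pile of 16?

2

Grundy values for subtraction set {8, 9}:
k:     0  1  2  3  4  5  6  7  8  9 10 11 12 13 14 15 16
g(k):  0  0  0  0  0  0  0  0  1  1  1  1  1  1  1  1  2
So g(16) = 2.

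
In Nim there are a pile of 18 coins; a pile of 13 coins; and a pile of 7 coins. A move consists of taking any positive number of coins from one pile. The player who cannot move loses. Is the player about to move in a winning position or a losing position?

Winning position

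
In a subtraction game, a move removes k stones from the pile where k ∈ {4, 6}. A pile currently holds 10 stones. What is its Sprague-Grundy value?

0

Compute g(0), g(1), … for moves {4, 6}:
k:     0  1  2  3  4  5  6  7  8  9 10
g(k):  0  0  0  0  1  1  1  1  2  2  0
So g(10) = 0.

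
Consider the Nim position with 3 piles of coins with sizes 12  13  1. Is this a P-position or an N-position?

P-position

Compute the nim-sum pairwise:
12 XOR 13 = 1
1 XOR 1 = 0
The nim-sum is 0, so this is a P-position: the player to move is in a losing position under optimal play.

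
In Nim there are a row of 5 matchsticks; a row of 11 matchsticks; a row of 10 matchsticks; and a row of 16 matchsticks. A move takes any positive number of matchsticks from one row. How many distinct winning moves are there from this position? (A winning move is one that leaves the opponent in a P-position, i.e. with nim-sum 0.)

1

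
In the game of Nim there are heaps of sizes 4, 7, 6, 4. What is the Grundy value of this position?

Compute the nim-sum pairwise:
4 XOR 7 = 3
3 XOR 6 = 5
5 XOR 4 = 1

1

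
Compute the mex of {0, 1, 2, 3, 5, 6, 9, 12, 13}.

The values 0, 1, 2, 3 are all present; 4 is the first non-negative integer missing from the set.

4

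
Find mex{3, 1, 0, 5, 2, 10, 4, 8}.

The values 0, 1, 2, 3, 4, 5 are all present; 6 is the first non-negative integer missing from the set.

6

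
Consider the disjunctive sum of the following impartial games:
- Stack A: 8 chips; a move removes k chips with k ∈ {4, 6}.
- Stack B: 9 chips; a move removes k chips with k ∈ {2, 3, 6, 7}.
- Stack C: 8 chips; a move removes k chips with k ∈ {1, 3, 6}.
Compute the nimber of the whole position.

Build the Grundy sequence for stack A with g(k) = mex{g(k−s) : s ∈ {4, 6}, s ≤ k}:
k:     0  1  2  3  4  5  6  7  8
g(k):  0  0  0  0  1  1  1  1  2
So g(8) = 2.
Grundy values for stack B (subtraction set {2, 3, 6, 7}):
k:     0  1  2  3  4  5  6  7  8  9
g(k):  0  0  1  1  2  0  3  1  2  0
So g(9) = 0.
For stack C, compute g(0), g(1), … with moves {1, 3, 6}:
g(0) = mex{} = 0
g(1) = mex{0} = 1
g(2) = mex{1} = 0
g(3) = mex{0} = 1
g(4) = mex{1} = 0
g(5) = mex{0} = 1
g(6) = mex{0,1} = 2
g(7) = mex{0,1,2} = 3
g(8) = mex{0,1,3} = 2
So g(8) = 2.
The value of a disjunctive sum is the nim-sum of the parts.
Combined value = 2 ⊕ 0 ⊕ 2 = 0.

0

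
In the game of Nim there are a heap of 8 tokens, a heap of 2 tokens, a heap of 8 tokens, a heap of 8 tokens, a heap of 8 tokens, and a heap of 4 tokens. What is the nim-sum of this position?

Compute the nim-sum pairwise:
8 ⊕ 2 = 10
10 ⊕ 8 = 2
2 ⊕ 8 = 10
10 ⊕ 8 = 2
2 ⊕ 4 = 6

6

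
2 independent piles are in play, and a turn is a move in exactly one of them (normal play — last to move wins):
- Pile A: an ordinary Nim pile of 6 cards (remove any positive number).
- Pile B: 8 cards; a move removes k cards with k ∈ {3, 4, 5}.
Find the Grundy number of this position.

6

Pile A is a plain Nim pile of size 6, so its Grundy value is 6.
Grundy values for pile B (subtraction set {3, 4, 5}):
g(0) = mex{} = 0
g(1) = mex{} = 0
g(2) = mex{} = 0
g(3) = mex{0} = 1
g(4) = mex{0} = 1
g(5) = mex{0} = 1
g(6) = mex{0,1} = 2
g(7) = mex{0,1} = 2
g(8) = mex{1} = 0
So g(8) = 0.
The value of a disjunctive sum is the nim-sum of the parts.
Combined value = 6 ⊕ 0 = 6.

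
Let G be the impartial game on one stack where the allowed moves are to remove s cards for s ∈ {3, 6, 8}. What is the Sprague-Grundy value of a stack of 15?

Build the Grundy sequence with g(k) = mex{g(k−s) : s ∈ {3, 6, 8}, s ≤ k}:
k:     0  1  2  3  4  5  6  7  8  9 10 11 12 13 14 15
g(k):  0  0  0  1  1  1  2  2  2  3  3  0  0  0  1  1
So g(15) = 1.

1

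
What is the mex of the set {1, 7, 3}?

0 is not in the set, so the mex is 0.

0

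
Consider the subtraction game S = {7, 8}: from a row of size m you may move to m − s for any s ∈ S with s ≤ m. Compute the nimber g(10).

Compute g(0), g(1), … for moves {7, 8}:
k:     0  1  2  3  4  5  6  7  8  9 10
g(k):  0  0  0  0  0  0  0  1  1  1  1
So g(10) = 1.

1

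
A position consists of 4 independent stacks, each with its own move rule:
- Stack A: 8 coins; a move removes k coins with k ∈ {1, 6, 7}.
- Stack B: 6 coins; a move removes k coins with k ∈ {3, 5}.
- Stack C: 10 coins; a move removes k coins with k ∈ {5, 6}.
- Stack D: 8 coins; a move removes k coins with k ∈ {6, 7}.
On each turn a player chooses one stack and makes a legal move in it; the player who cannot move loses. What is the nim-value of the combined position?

3

Grundy values for stack A (subtraction set {1, 6, 7}):
k:     0  1  2  3  4  5  6  7  8
g(k):  0  1  0  1  0  1  2  3  2
So g(8) = 2.
For stack B, compute g(0), g(1), … with moves {3, 5}:
k:     0  1  2  3  4  5  6
g(k):  0  0  0  1  1  1  2
So g(6) = 2.
For stack C, compute g(0), g(1), … with moves {5, 6}:
g(0) = mex{} = 0
g(1) = mex{} = 0
g(2) = mex{} = 0
g(3) = mex{} = 0
g(4) = mex{} = 0
g(5) = mex{0} = 1
g(6) = mex{0} = 1
g(7) = mex{0} = 1
g(8) = mex{0} = 1
g(9) = mex{0} = 1
g(10) = mex{0,1} = 2
So g(10) = 2.
Grundy values for stack D (subtraction set {6, 7}):
k:     0  1  2  3  4  5  6  7  8
g(k):  0  0  0  0  0  0  1  1  1
So g(8) = 1.
The value of a disjunctive sum is the nim-sum of the parts.
Combined value = 2 ⊕ 2 ⊕ 2 ⊕ 1 = 3.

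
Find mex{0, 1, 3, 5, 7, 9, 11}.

The values 0, 1 are all present; 2 is the first non-negative integer missing from the set.

2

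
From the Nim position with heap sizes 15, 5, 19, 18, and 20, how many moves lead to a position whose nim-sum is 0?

Nim-sum: 15 ⊕ 5 ⊕ 19 ⊕ 18 ⊕ 20 = 31.
The overall nim-sum is X = 31. A heap of size p has a winning move iff p XOR X < p (reduce it to p XOR X).
  15: 15 XOR 31 = 16 ≥ 15 — no move.
  5: 5 XOR 31 = 26 ≥ 5 — no move.
  19: 19 XOR 31 = 12 < 19 — winning move (to 12).
  18: 18 XOR 31 = 13 < 18 — winning move (to 13).
  20: 20 XOR 31 = 11 < 20 — winning move (to 11).
That gives 3 winning moves.

3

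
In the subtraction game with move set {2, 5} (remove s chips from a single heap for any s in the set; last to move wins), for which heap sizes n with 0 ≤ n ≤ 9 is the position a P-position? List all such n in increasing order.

0, 1, 4, 7, 8

Compute g(0), g(1), … for moves {2, 5}:
k:     0  1  2  3  4  5  6  7  8  9
g(k):  0  0  1  1  0  2  1  0  0  1
The P-positions (g = 0) in 0..9 are 0, 1, 4, 7, 8.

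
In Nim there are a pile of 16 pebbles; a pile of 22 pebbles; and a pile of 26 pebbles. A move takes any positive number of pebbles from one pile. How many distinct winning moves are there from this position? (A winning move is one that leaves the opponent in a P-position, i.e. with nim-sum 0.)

3

Nim-sum: 16 XOR 22 XOR 26 = 28.
The overall nim-sum is X = 28. A pile of size p has a winning move iff p XOR X < p (reduce it to p XOR X).
  16: 16 XOR 28 = 12 < 16 — winning move (to 12).
  22: 22 XOR 28 = 10 < 22 — winning move (to 10).
  26: 26 XOR 28 = 6 < 26 — winning move (to 6).
That gives 3 winning moves.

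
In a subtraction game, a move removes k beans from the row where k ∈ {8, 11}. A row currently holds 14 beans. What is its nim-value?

Compute g(0), g(1), … for moves {8, 11}:
g(0) = mex{} = 0
g(1) = mex{} = 0
g(2) = mex{} = 0
g(3) = mex{} = 0
g(4) = mex{} = 0
g(5) = mex{} = 0
g(6) = mex{} = 0
g(7) = mex{} = 0
g(8) = mex{0} = 1
g(9) = mex{0} = 1
g(10) = mex{0} = 1
g(11) = mex{0} = 1
g(12) = mex{0} = 1
g(13) = mex{0} = 1
g(14) = mex{0} = 1
So g(14) = 1.

1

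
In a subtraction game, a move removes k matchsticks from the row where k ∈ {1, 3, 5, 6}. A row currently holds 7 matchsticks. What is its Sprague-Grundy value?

3

Compute g(0), g(1), … for moves {1, 3, 5, 6}:
g(0) = mex{} = 0
g(1) = mex{0} = 1
g(2) = mex{1} = 0
g(3) = mex{0} = 1
g(4) = mex{1} = 0
g(5) = mex{0} = 1
g(6) = mex{0,1} = 2
g(7) = mex{0,1,2} = 3
So g(7) = 3.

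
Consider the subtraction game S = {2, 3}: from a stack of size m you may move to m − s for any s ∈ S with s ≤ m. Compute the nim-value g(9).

2

Build the Grundy sequence with g(k) = mex{g(k−s) : s ∈ {2, 3}, s ≤ k}:
k:     0  1  2  3  4  5  6  7  8  9
g(k):  0  0  1  1  2  0  0  1  1  2
So g(9) = 2.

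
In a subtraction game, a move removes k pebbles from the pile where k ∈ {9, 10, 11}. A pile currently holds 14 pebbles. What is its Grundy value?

Compute g(0), g(1), … for moves {9, 10, 11}:
g(0) = mex{} = 0
g(1) = mex{} = 0
g(2) = mex{} = 0
g(3) = mex{} = 0
g(4) = mex{} = 0
g(5) = mex{} = 0
g(6) = mex{} = 0
g(7) = mex{} = 0
g(8) = mex{} = 0
g(9) = mex{0} = 1
g(10) = mex{0} = 1
g(11) = mex{0} = 1
g(12) = mex{0} = 1
g(13) = mex{0} = 1
g(14) = mex{0} = 1
So g(14) = 1.

1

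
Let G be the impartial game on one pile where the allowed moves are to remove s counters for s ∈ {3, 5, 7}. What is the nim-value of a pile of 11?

Grundy values for subtraction set {3, 5, 7}:
k:     0  1  2  3  4  5  6  7  8  9 10 11
g(k):  0  0  0  1  1  1  2  2  2  3  0  0
So g(11) = 0.

0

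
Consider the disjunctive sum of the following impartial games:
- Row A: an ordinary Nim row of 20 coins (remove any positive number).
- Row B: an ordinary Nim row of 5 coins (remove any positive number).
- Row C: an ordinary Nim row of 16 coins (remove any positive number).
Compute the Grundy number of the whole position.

Row A is a plain Nim row of size 20, so its Grundy value is 20.
Row B is a plain Nim row of size 5, so its Grundy value is 5.
Row C is a plain Nim row of size 16, so its Grundy value is 16.
The value of a disjunctive sum is the nim-sum of the parts.
Combined value = 20 XOR 5 XOR 16 = 1.

1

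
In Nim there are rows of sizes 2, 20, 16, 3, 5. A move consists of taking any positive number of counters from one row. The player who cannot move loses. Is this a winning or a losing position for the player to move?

Losing position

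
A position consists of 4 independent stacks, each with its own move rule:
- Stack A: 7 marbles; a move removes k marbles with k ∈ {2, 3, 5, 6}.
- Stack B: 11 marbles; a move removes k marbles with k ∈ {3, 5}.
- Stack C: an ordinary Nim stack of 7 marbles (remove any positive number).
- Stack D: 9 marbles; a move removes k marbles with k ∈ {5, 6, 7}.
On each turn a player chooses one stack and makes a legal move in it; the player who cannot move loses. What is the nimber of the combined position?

Build the Grundy sequence for stack A with g(k) = mex{g(k−s) : s ∈ {2, 3, 5, 6}, s ≤ k}:
g(0) = mex{} = 0
g(1) = mex{} = 0
g(2) = mex{0} = 1
g(3) = mex{0} = 1
g(4) = mex{0,1} = 2
g(5) = mex{0,1} = 2
g(6) = mex{0,1,2} = 3
g(7) = mex{0,1,2} = 3
So g(7) = 3.
Grundy values for stack B (subtraction set {3, 5}):
g(0) = mex{} = 0
g(1) = mex{} = 0
g(2) = mex{} = 0
g(3) = mex{0} = 1
g(4) = mex{0} = 1
g(5) = mex{0} = 1
g(6) = mex{0,1} = 2
g(7) = mex{0,1} = 2
g(8) = mex{1} = 0
g(9) = mex{1,2} = 0
g(10) = mex{1,2} = 0
g(11) = mex{0,2} = 1
So g(11) = 1.
Stack C is a plain Nim stack of size 7, so its Grundy value is 7.
For stack D, compute g(0), g(1), … with moves {5, 6, 7}:
g(0) = mex{} = 0
g(1) = mex{} = 0
g(2) = mex{} = 0
g(3) = mex{} = 0
g(4) = mex{} = 0
g(5) = mex{0} = 1
g(6) = mex{0} = 1
g(7) = mex{0} = 1
g(8) = mex{0} = 1
g(9) = mex{0} = 1
So g(9) = 1.
The value of a disjunctive sum is the nim-sum of the parts.
Combined value = 3 ⊕ 1 ⊕ 7 ⊕ 1 = 4.

4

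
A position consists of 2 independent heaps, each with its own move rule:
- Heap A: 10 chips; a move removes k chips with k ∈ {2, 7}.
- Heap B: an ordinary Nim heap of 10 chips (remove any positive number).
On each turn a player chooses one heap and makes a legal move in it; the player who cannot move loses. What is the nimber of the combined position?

10

Grundy values for heap A (subtraction set {2, 7}):
k:     0  1  2  3  4  5  6  7  8  9 10
g(k):  0  0  1  1  0  0  1  1  2  0  0
So g(10) = 0.
Heap B is a plain Nim heap of size 10, so its Grundy value is 10.
By the Sprague-Grundy theorem, the Grundy value of a sum of independent games is the XOR of the component values.
Combined value = 0 ⊕ 10 = 10.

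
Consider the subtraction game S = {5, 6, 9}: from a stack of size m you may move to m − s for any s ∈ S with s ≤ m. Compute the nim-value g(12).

Build the Grundy sequence with g(k) = mex{g(k−s) : s ∈ {5, 6, 9}, s ≤ k}:
g(0) = mex{} = 0
g(1) = mex{} = 0
g(2) = mex{} = 0
g(3) = mex{} = 0
g(4) = mex{} = 0
g(5) = mex{0} = 1
g(6) = mex{0} = 1
g(7) = mex{0} = 1
g(8) = mex{0} = 1
g(9) = mex{0} = 1
g(10) = mex{0,1} = 2
g(11) = mex{0,1} = 2
g(12) = mex{0,1} = 2
So g(12) = 2.

2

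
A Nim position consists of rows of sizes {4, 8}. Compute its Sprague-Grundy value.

Compute the nim-sum pairwise:
4 XOR 8 = 12

12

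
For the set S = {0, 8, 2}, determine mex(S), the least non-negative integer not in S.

0 is in the set but 1 is not, so the mex is 1.

1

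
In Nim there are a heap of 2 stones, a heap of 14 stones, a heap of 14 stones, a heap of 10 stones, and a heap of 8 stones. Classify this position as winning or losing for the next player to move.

Losing position

Nim-sum: 2 ^ 14 ^ 14 ^ 10 ^ 8 = 0.
The nim-sum is 0, so this is a P-position: the player to move is in a losing position under optimal play.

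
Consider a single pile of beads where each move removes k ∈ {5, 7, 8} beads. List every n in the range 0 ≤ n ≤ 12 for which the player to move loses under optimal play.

0, 1, 2, 3, 4

Compute g(0), g(1), … for moves {5, 7, 8}:
k:     0  1  2  3  4  5  6  7  8  9 10 11 12
g(k):  0  0  0  0  0  1  1  1  1  1  2  2  2
The P-positions (g = 0) in 0..12 are 0, 1, 2, 3, 4.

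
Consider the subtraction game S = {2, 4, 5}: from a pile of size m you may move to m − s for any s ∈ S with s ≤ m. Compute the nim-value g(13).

Compute g(0), g(1), … for moves {2, 4, 5}:
g(0) = mex{} = 0
g(1) = mex{} = 0
g(2) = mex{0} = 1
g(3) = mex{0} = 1
g(4) = mex{0,1} = 2
g(5) = mex{0,1} = 2
g(6) = mex{0,1,2} = 3
g(7) = mex{1,2} = 0
g(8) = mex{1,2,3} = 0
g(9) = mex{0,2} = 1
g(10) = mex{0,2,3} = 1
g(11) = mex{0,1,3} = 2
g(12) = mex{0,1} = 2
g(13) = mex{0,1,2} = 3
So g(13) = 3.

3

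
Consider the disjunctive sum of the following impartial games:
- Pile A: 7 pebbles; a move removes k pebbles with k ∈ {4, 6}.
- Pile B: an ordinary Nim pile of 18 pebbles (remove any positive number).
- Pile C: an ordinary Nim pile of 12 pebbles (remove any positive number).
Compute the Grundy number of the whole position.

For pile A, compute g(0), g(1), … with moves {4, 6}:
g(0) = mex{} = 0
g(1) = mex{} = 0
g(2) = mex{} = 0
g(3) = mex{} = 0
g(4) = mex{0} = 1
g(5) = mex{0} = 1
g(6) = mex{0} = 1
g(7) = mex{0} = 1
So g(7) = 1.
Pile B is a plain Nim pile of size 18, so its Grundy value is 18.
Pile C is a plain Nim pile of size 12, so its Grundy value is 12.
By the Sprague-Grundy theorem, the Grundy value of a sum of independent games is the XOR of the component values.
Combined value = 1 XOR 18 XOR 12 = 31.

31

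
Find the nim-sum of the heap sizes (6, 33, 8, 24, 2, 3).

Bitwise XOR of the heap sizes:
  000110  (6)
  100001  (33)
  001000  (8)
  011000  (24)
  000010  (2)
  000011  (3)
  ------
  110110  (54)

54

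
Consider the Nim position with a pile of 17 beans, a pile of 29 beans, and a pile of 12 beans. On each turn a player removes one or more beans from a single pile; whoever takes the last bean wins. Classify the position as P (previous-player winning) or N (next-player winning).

P-position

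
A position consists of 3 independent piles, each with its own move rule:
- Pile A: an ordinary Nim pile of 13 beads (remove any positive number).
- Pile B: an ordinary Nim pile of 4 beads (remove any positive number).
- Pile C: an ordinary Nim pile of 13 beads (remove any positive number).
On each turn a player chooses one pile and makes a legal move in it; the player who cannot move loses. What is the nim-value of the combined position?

4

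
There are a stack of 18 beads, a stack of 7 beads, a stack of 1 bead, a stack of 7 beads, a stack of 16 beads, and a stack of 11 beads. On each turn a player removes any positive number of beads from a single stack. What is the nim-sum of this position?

Write each in binary and XOR column by column:
  10010  (18)
  00111  (7)
  00001  (1)
  00111  (7)
  10000  (16)
  01011  (11)
  -----
  01000  (8)

8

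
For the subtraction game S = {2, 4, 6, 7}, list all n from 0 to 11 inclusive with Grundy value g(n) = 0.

0, 1, 9, 10

Compute g(0), g(1), … for moves {2, 4, 6, 7}:
g(0) = mex{} = 0
g(1) = mex{} = 0
g(2) = mex{0} = 1
g(3) = mex{0} = 1
g(4) = mex{0,1} = 2
g(5) = mex{0,1} = 2
g(6) = mex{0,1,2} = 3
g(7) = mex{0,1,2} = 3
g(8) = mex{0,1,2,3} = 4
g(9) = mex{1,2,3} = 0
g(10) = mex{1,2,3,4} = 0
g(11) = mex{0,2,3} = 1
The P-positions (g = 0) in 0..11 are 0, 1, 9, 10.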